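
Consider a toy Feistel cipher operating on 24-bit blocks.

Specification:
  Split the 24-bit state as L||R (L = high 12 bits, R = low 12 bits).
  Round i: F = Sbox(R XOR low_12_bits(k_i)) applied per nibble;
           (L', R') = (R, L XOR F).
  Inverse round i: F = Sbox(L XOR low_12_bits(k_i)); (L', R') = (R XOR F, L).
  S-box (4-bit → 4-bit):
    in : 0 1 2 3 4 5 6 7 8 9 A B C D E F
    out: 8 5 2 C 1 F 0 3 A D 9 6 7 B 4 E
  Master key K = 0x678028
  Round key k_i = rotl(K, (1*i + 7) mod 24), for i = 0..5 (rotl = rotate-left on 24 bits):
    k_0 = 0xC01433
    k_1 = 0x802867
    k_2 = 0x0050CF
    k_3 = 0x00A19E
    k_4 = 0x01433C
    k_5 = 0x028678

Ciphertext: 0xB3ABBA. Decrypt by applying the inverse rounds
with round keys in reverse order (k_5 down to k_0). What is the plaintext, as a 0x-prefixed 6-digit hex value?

0xCC03A7

s_0 = ciphertext = 0xB3ABBA
s_1 = InvRound(s_0, k_5) = 0x0A8B3A
s_2 = InvRound(s_1, k_4) = 0x7EB0A8
s_3 = InvRound(s_2, k_3) = 0x0977EB
s_4 = InvRound(s_3, k_2) = 0xF11097
s_5 = InvRound(s_4, k_1) = 0x3A7F11
s_6 = InvRound(s_5, k_0) = 0xCC03A7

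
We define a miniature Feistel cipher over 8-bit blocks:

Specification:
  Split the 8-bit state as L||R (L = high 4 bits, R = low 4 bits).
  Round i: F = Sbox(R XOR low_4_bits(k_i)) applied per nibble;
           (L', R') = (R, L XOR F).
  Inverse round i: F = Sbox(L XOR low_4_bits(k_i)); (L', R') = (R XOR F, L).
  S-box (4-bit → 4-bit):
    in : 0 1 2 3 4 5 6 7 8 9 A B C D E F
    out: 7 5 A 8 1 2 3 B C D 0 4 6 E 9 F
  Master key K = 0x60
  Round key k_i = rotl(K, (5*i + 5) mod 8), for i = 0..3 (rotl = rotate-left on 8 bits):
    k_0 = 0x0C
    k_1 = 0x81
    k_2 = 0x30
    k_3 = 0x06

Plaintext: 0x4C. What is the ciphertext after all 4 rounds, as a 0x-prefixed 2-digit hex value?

s_0 = plaintext = 0x4C
s_1 = Round(s_0, k_0) = 0xC3
s_2 = Round(s_1, k_1) = 0x36
s_3 = Round(s_2, k_2) = 0x60
s_4 = Round(s_3, k_3) = 0x05

0x05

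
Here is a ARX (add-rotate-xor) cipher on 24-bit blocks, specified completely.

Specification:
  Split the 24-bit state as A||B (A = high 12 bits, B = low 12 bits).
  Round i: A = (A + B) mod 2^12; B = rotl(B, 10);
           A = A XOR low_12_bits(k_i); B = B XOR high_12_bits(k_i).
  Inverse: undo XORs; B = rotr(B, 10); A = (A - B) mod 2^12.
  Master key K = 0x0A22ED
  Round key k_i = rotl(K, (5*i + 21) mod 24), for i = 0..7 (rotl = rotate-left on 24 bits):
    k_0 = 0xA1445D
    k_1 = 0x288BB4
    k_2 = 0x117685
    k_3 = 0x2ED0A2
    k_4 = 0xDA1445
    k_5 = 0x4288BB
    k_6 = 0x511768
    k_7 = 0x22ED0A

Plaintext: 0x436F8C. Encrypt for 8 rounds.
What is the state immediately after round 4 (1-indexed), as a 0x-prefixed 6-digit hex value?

s_0 = plaintext = 0x436F8C
s_1 = Round(s_0, k_0) = 0x79F9F7
s_2 = Round(s_1, k_1) = 0xA22CF5
s_3 = Round(s_2, k_2) = 0x19262A
s_4 = Round(s_3, k_3) = 0x71EB67
s_5 = Round(s_4, k_4) = 0x6C0378
s_6 = Round(s_5, k_5) = 0x2834F6
s_7 = Round(s_6, k_6) = 0x011C2C
s_8 = Round(s_7, k_7) = 0x137125

0x71EB67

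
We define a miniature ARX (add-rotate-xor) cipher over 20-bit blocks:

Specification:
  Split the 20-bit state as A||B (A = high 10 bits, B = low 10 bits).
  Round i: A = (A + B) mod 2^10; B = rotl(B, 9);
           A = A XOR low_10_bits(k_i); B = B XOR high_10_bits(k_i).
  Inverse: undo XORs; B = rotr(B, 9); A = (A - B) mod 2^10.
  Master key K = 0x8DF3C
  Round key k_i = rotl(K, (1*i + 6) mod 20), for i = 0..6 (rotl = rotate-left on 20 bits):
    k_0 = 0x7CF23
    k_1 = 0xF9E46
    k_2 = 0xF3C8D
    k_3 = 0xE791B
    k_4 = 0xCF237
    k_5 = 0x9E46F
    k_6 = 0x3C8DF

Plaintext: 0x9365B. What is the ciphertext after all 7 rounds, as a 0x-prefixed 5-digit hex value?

s_0 = plaintext = 0x9365B
s_1 = Round(s_0, k_0) = 0xE2EDE
s_2 = Round(s_1, k_1) = 0x0BE88
s_3 = Round(s_2, k_2) = 0x8EA8B
s_4 = Round(s_3, k_3) = 0x778DB
s_5 = Round(s_4, k_4) = 0x23951
s_6 = Round(s_5, k_5) = 0x6C0D1
s_7 = Round(s_6, k_6) = 0x97A9A

0x97A9A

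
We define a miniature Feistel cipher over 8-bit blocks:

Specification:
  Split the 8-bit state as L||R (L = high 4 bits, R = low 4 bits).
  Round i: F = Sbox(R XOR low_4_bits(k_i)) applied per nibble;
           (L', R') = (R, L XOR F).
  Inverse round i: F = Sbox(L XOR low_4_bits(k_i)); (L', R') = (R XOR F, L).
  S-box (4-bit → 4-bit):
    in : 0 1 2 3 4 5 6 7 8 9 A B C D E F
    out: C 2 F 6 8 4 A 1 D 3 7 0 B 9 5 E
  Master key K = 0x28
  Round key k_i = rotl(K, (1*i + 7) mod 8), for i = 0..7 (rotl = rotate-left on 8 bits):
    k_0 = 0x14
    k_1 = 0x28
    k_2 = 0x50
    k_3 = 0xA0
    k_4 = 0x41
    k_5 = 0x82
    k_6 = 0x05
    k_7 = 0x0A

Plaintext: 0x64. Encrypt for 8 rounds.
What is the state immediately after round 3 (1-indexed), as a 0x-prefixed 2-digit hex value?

s_0 = plaintext = 0x64
s_1 = Round(s_0, k_0) = 0x4A
s_2 = Round(s_1, k_1) = 0xAB
s_3 = Round(s_2, k_2) = 0xBA
s_4 = Round(s_3, k_3) = 0xAC
s_5 = Round(s_4, k_4) = 0xC3
s_6 = Round(s_5, k_5) = 0x3E
s_7 = Round(s_6, k_6) = 0xE3
s_8 = Round(s_7, k_7) = 0x3D

0xBA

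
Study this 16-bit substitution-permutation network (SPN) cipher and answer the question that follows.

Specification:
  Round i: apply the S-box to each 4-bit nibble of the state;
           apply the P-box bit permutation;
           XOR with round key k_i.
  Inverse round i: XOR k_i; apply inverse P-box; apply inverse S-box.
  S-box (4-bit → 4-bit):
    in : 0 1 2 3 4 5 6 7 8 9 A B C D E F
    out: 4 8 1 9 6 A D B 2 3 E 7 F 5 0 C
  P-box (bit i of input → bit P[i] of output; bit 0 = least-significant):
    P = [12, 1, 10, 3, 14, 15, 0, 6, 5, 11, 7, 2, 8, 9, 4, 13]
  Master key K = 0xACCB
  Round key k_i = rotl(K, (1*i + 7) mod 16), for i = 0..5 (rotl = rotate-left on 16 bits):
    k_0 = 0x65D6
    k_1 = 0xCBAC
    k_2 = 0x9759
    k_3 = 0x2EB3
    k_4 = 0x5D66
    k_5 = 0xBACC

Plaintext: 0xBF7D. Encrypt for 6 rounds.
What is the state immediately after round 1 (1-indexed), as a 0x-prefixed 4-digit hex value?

0xB202

s_0 = plaintext = 0xBF7D
s_1 = Round(s_0, k_0) = 0xB202
s_2 = Round(s_1, k_1) = 0xD89D
s_3 = Round(s_2, k_2) = 0x4A49
s_4 = Round(s_3, k_3) = 0xB424
s_5 = Round(s_4, k_4) = 0x12F4
s_6 = Round(s_5, k_5) = 0x9EAF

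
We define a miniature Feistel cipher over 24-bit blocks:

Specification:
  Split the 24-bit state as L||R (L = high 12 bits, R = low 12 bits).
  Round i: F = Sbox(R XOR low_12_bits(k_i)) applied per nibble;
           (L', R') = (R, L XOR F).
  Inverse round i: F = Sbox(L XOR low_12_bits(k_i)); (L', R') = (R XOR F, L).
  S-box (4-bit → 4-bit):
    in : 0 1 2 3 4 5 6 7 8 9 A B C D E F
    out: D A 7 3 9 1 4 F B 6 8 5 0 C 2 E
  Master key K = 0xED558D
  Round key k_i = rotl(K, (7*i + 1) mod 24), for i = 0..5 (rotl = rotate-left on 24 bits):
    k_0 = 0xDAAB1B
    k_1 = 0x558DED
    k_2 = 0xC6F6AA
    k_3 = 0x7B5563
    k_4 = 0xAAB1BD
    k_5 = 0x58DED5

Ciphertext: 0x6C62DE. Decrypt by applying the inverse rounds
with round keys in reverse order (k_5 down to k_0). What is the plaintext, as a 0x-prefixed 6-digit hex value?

s_0 = ciphertext = 0x6C62DE
s_1 = InvRound(s_0, k_5) = 0x97D6C6
s_2 = InvRound(s_1, k_4) = 0xDCB97D
s_3 = InvRound(s_2, k_3) = 0x2F6DCB
s_4 = InvRound(s_3, k_2) = 0x4DB2F6
s_5 = InvRound(s_4, k_1) = 0x4C24DB
s_6 = InvRound(s_5, k_0) = 0xA1D4C2

0xA1D4C2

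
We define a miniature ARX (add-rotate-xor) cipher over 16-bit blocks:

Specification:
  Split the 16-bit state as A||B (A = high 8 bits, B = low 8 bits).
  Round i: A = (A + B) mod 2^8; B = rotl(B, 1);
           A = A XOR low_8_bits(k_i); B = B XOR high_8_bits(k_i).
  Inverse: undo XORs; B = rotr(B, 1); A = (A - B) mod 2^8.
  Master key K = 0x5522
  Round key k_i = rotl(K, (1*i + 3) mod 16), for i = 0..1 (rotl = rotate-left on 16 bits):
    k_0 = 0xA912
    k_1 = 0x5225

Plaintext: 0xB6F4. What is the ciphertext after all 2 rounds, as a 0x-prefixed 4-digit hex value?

s_0 = plaintext = 0xB6F4
s_1 = Round(s_0, k_0) = 0xB840
s_2 = Round(s_1, k_1) = 0xDDD2

0xDDD2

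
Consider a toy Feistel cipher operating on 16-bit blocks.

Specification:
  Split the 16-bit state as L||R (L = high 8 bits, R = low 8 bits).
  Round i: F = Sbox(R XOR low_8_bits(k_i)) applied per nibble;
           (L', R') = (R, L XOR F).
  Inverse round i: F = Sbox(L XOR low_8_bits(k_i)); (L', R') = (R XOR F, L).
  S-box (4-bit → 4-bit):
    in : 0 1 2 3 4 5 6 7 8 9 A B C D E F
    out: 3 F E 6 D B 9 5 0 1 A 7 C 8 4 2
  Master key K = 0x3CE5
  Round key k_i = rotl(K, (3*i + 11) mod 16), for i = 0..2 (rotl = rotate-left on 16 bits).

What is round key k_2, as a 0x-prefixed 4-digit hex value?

0x79CA

K = 0x3CE5
k_0 = rotl(K, (3*0+11) mod 16) = rotl(K, 11) = 0x29E7
k_1 = rotl(K, (3*1+11) mod 16) = rotl(K, 14) = 0x4F39
k_2 = rotl(K, (3*2+11) mod 16) = rotl(K, 1) = 0x79CA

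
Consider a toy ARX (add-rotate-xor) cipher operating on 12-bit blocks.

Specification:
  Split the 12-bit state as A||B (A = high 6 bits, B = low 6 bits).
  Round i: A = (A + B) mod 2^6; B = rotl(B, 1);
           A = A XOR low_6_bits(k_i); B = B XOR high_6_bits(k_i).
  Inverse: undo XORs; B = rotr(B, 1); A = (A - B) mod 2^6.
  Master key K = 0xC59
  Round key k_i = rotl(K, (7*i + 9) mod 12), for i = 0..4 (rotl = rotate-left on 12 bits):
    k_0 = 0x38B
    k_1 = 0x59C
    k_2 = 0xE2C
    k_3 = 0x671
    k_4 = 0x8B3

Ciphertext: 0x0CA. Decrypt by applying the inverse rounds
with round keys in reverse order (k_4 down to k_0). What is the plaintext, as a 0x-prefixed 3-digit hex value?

s_0 = ciphertext = 0x0CA
s_1 = InvRound(s_0, k_4) = 0x714
s_2 = InvRound(s_1, k_3) = 0x1E6
s_3 = InvRound(s_2, k_2) = 0x70F
s_4 = InvRound(s_3, k_1) = 0x52C
s_5 = InvRound(s_4, k_0) = 0x391

0x391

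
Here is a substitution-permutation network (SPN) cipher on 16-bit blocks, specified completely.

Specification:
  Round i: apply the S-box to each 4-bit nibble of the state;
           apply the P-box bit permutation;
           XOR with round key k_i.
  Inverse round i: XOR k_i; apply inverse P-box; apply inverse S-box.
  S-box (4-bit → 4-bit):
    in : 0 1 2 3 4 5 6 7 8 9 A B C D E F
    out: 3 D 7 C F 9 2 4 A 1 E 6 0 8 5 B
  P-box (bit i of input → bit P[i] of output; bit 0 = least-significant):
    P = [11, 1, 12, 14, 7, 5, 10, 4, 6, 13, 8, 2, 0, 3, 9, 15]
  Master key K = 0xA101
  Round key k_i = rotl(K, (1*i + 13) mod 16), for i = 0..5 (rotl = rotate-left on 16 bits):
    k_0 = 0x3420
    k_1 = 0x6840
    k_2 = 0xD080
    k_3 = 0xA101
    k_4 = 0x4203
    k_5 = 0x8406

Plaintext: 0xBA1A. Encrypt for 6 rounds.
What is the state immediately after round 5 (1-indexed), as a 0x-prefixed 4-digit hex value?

0x1D48

s_0 = plaintext = 0xBA1A
s_1 = Round(s_0, k_0) = 0x43BE
s_2 = Round(s_1, k_1) = 0xF76D
s_3 = Round(s_2, k_2) = 0x11A9
s_4 = Round(s_3, k_3) = 0x2E74
s_5 = Round(s_4, k_4) = 0x1D48
s_6 = Round(s_5, k_5) = 0x42B1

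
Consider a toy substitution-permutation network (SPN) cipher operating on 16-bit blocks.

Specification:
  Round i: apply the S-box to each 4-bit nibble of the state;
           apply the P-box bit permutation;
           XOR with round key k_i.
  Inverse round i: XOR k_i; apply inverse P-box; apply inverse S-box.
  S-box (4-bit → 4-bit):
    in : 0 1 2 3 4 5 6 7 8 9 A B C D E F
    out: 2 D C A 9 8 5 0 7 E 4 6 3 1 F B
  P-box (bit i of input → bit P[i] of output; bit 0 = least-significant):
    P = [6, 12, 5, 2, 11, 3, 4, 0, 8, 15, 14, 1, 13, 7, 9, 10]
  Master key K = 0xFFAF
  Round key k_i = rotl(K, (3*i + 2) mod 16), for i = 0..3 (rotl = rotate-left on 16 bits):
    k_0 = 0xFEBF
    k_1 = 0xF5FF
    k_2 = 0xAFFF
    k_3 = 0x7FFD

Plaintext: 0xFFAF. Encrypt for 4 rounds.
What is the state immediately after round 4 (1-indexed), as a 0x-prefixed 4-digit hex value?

0x7FF8

s_0 = plaintext = 0xFFAF
s_1 = Round(s_0, k_0) = 0x4B69
s_2 = Round(s_1, k_1) = 0x09CB
s_3 = Round(s_2, k_2) = 0x7755
s_4 = Round(s_3, k_3) = 0x7FF8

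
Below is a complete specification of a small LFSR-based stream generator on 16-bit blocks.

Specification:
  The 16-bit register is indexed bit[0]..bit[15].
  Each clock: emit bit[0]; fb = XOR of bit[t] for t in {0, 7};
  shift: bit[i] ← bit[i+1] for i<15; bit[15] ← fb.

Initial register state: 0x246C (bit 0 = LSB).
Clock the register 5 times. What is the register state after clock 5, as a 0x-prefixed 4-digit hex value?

0x2123

reg_0 = 0x246C
clock 1: out=0, reg = 0x1236
clock 2: out=0, reg = 0x091B
clock 3: out=1, reg = 0x848D
clock 4: out=1, reg = 0x4246
clock 5: out=0, reg = 0x2123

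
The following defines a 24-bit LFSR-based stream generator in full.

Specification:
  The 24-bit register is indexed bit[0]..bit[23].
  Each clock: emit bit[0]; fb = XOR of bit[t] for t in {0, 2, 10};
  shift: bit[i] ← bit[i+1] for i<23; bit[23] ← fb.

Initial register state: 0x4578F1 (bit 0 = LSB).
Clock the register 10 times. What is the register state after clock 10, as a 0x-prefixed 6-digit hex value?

reg_0 = 0x4578F1
clock 1: out=1, reg = 0xA2BC78
clock 2: out=0, reg = 0xD15E3C
clock 3: out=0, reg = 0x68AF1E
clock 4: out=0, reg = 0x34578F
clock 5: out=1, reg = 0x9A2BC7
clock 6: out=1, reg = 0x4D15E3
clock 7: out=1, reg = 0x268AF1
clock 8: out=1, reg = 0x934578
clock 9: out=0, reg = 0xC9A2BC
clock 10: out=0, reg = 0xE4D15E

0xE4D15E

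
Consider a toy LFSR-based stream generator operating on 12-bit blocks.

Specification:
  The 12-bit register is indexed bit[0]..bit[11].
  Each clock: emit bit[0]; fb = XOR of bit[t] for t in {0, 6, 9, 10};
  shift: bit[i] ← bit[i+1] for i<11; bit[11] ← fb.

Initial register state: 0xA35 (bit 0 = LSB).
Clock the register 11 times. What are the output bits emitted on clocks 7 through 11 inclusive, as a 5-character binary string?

00010

reg_0 = 0xA35
clock 1: out=1, reg = 0x51A
clock 2: out=0, reg = 0xA8D
clock 3: out=1, reg = 0x546
clock 4: out=0, reg = 0x2A3
clock 5: out=1, reg = 0x151
clock 6: out=1, reg = 0x0A8
clock 7: out=0, reg = 0x054
clock 8: out=0, reg = 0x82A
clock 9: out=0, reg = 0x415
clock 10: out=1, reg = 0x20A
clock 11: out=0, reg = 0x905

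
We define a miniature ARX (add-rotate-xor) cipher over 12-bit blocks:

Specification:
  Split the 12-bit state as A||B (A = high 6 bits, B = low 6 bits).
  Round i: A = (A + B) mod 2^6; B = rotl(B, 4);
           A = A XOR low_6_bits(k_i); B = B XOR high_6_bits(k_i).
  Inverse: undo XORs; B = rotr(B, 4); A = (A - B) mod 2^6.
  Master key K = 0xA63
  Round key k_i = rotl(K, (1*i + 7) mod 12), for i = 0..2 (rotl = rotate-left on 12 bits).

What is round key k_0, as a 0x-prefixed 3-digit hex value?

0x1D3

K = 0xA63
k_0 = rotl(K, (1*0+7) mod 12) = rotl(K, 7) = 0x1D3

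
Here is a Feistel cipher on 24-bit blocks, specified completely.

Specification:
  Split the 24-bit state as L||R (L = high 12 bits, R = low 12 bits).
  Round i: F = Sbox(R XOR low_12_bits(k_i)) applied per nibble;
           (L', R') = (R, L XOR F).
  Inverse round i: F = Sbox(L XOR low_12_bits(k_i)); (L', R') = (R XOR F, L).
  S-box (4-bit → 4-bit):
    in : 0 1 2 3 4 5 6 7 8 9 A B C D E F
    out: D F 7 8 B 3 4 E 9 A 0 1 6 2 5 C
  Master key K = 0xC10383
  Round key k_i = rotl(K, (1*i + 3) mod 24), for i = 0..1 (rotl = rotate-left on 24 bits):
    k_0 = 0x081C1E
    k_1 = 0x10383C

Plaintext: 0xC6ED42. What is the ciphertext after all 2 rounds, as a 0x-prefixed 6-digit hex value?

0x358C09

s_0 = plaintext = 0xC6ED42
s_1 = Round(s_0, k_0) = 0xD42358
s_2 = Round(s_1, k_1) = 0x358C09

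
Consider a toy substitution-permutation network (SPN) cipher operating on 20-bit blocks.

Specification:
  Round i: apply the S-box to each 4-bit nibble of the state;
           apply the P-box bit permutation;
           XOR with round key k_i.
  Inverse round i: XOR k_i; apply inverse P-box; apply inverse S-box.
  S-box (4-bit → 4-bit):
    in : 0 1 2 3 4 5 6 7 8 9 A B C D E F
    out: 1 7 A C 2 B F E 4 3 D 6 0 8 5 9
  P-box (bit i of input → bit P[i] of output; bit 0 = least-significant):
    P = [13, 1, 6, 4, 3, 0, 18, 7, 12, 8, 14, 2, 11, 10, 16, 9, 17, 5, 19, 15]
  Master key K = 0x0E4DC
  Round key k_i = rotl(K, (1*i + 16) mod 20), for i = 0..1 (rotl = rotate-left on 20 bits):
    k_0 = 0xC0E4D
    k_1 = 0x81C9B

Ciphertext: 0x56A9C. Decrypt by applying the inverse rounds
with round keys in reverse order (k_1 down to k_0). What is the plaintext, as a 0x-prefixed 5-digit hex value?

s_0 = ciphertext = 0x56A9C
s_1 = InvRound(s_0, k_1) = 0x87AB9
s_2 = InvRound(s_1, k_0) = 0x44A3A

0x44A3A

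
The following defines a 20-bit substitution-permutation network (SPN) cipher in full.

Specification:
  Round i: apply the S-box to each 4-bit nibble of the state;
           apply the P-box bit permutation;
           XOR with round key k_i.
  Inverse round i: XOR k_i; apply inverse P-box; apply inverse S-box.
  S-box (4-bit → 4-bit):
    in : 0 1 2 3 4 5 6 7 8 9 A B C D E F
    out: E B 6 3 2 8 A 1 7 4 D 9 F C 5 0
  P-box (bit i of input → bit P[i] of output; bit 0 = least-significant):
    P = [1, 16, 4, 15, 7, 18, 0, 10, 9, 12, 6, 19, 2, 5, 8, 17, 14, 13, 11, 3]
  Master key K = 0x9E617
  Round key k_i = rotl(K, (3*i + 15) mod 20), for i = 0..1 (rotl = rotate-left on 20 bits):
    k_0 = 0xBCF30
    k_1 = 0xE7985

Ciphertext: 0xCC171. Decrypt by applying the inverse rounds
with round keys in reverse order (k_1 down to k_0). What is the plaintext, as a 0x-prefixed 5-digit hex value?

0xAE0D6

s_0 = ciphertext = 0xCC171
s_1 = InvRound(s_0, k_1) = 0x2127D
s_2 = InvRound(s_1, k_0) = 0xAE0D6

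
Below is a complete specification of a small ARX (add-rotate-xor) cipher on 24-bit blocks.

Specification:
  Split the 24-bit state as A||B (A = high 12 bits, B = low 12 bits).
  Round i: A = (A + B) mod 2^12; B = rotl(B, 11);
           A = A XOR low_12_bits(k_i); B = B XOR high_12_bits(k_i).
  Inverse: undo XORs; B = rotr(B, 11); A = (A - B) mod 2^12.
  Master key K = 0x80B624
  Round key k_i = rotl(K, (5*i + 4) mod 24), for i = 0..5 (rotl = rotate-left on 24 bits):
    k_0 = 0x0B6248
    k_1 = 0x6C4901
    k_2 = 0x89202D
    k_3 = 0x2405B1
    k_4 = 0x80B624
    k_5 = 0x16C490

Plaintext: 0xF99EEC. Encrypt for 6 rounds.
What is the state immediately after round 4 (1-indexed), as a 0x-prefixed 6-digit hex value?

s_0 = plaintext = 0xF99EEC
s_1 = Round(s_0, k_0) = 0xCCD7C0
s_2 = Round(s_1, k_1) = 0xD8C524
s_3 = Round(s_2, k_2) = 0x29DA00
s_4 = Round(s_3, k_3) = 0x92C740
s_5 = Round(s_4, k_4) = 0x648BAB
s_6 = Round(s_5, k_5) = 0x563CB9

0x92C740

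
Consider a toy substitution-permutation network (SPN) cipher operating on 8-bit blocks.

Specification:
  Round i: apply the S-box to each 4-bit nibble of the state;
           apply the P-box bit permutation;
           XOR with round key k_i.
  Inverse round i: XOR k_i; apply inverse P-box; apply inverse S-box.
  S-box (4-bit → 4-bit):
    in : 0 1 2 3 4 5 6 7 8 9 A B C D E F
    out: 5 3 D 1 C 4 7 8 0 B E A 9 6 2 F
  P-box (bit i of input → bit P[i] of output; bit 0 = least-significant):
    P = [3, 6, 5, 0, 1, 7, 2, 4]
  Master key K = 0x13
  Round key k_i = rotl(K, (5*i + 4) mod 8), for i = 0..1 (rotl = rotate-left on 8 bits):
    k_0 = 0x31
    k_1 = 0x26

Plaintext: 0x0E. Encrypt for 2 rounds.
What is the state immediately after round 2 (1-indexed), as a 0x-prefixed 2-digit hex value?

0x37

s_0 = plaintext = 0x0E
s_1 = Round(s_0, k_0) = 0x77
s_2 = Round(s_1, k_1) = 0x37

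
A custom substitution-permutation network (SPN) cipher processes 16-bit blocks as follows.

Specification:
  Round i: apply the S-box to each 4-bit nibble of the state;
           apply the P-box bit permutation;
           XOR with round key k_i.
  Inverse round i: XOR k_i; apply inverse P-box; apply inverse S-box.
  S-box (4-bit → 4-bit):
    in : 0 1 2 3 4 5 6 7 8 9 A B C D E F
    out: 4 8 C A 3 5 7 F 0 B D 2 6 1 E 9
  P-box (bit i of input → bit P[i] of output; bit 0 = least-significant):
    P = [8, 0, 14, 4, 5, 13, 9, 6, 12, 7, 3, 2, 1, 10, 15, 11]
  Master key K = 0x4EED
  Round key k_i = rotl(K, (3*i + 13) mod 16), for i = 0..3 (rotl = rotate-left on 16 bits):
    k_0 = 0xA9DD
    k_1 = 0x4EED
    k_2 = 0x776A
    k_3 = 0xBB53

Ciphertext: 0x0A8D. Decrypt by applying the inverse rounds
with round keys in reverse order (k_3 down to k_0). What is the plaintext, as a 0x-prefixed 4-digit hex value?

0x69A7

s_0 = ciphertext = 0x0A8D
s_1 = InvRound(s_0, k_3) = 0x573F
s_2 = InvRound(s_1, k_2) = 0x8133
s_3 = InvRound(s_2, k_1) = 0x7E2A
s_4 = InvRound(s_3, k_0) = 0x69A7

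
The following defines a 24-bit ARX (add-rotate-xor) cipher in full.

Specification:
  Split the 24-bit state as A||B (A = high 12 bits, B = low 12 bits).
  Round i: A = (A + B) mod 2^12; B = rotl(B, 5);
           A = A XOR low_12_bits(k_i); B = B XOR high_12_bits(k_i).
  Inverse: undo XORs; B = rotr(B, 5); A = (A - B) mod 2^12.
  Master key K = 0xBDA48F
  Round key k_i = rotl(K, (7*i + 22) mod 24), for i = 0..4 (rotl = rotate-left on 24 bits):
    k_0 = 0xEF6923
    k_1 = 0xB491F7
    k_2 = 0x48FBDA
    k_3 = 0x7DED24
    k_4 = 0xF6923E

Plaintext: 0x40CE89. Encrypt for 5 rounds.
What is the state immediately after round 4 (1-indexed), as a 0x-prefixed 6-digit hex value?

0x4E5EBA

s_0 = plaintext = 0x40CE89
s_1 = Round(s_0, k_0) = 0xBB6FCB
s_2 = Round(s_1, k_1) = 0xA76236
s_3 = Round(s_2, k_2) = 0x77624B
s_4 = Round(s_3, k_3) = 0x4E5EBA
s_5 = Round(s_4, k_4) = 0x1A1834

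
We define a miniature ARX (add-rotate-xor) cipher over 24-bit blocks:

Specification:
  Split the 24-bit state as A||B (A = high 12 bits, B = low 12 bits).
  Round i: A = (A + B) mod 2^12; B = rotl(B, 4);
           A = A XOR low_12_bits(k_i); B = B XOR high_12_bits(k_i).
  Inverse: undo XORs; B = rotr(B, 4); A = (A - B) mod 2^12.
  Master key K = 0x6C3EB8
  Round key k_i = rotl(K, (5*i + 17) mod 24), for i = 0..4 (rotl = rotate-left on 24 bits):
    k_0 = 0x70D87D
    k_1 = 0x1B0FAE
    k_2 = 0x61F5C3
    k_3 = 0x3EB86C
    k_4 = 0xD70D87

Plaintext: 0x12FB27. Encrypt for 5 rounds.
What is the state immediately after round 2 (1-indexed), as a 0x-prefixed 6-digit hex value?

s_0 = plaintext = 0x12FB27
s_1 = Round(s_0, k_0) = 0x42B576
s_2 = Round(s_1, k_1) = 0x60F6D5
s_3 = Round(s_2, k_2) = 0x927B49
s_4 = Round(s_3, k_3) = 0xC1C770
s_5 = Round(s_4, k_4) = 0xE0BA77

0x60F6D5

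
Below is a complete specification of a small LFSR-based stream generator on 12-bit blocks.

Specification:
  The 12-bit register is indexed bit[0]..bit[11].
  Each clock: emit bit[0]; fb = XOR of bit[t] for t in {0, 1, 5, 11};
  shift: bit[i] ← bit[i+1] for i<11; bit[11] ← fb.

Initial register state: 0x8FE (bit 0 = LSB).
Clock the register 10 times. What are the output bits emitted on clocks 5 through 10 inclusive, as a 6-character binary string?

111100

reg_0 = 0x8FE
clock 1: out=0, reg = 0xC7F
clock 2: out=1, reg = 0x63F
clock 3: out=1, reg = 0xB1F
clock 4: out=1, reg = 0xD8F
clock 5: out=1, reg = 0xEC7
clock 6: out=1, reg = 0xF63
clock 7: out=1, reg = 0x7B1
clock 8: out=1, reg = 0x3D8
clock 9: out=0, reg = 0x1EC
clock 10: out=0, reg = 0x8F6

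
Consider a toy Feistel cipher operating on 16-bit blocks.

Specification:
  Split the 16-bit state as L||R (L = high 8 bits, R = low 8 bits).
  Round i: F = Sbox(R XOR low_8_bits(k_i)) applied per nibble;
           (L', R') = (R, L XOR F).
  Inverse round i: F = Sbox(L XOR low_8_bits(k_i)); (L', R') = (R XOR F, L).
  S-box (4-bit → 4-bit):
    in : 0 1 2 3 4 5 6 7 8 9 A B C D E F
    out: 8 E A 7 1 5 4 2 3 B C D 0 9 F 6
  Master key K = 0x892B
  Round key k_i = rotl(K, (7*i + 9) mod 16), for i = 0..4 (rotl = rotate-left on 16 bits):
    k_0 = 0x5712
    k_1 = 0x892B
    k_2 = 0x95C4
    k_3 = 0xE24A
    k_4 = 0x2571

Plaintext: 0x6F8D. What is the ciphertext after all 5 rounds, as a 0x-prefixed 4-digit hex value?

s_0 = plaintext = 0x6F8D
s_1 = Round(s_0, k_0) = 0x8DD9
s_2 = Round(s_1, k_1) = 0xD9E7
s_3 = Round(s_2, k_2) = 0xE77E
s_4 = Round(s_3, k_3) = 0x7E96
s_5 = Round(s_4, k_4) = 0x968C

0x968C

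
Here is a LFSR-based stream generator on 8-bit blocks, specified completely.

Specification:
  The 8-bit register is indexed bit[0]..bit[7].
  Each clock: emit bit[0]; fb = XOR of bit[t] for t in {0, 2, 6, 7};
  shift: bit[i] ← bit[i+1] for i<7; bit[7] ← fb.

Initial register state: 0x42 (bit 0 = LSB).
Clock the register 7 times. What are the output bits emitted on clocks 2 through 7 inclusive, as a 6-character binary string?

reg_0 = 0x42
clock 1: out=0, reg = 0xA1
clock 2: out=1, reg = 0x50
clock 3: out=0, reg = 0xA8
clock 4: out=0, reg = 0xD4
clock 5: out=0, reg = 0xEA
clock 6: out=0, reg = 0x75
clock 7: out=1, reg = 0xBA

100001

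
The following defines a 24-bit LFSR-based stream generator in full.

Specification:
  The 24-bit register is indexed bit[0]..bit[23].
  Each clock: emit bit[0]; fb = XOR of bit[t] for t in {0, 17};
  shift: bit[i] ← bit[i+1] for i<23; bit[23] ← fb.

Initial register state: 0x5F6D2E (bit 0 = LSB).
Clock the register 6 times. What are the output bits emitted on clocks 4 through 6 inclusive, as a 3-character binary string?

reg_0 = 0x5F6D2E
clock 1: out=0, reg = 0xAFB697
clock 2: out=1, reg = 0x57DB4B
clock 3: out=1, reg = 0x2BEDA5
clock 4: out=1, reg = 0x15F6D2
clock 5: out=0, reg = 0x0AFB69
clock 6: out=1, reg = 0x057DB4

101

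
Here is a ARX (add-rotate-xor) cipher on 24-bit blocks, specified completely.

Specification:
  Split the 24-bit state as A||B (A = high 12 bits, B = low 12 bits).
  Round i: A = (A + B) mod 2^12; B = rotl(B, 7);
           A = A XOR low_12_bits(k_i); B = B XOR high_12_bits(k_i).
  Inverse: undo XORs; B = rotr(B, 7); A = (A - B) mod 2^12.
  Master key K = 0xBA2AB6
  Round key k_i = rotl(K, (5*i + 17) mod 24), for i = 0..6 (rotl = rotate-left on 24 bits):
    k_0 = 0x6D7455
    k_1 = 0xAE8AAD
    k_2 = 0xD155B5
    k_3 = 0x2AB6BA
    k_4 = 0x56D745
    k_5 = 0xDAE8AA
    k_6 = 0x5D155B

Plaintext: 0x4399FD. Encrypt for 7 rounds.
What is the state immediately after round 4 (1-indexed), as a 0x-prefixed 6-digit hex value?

0x5512E2

s_0 = plaintext = 0x4399FD
s_1 = Round(s_0, k_0) = 0xA63818
s_2 = Round(s_1, k_1) = 0x8D66A8
s_3 = Round(s_2, k_2) = 0xACB920
s_4 = Round(s_3, k_3) = 0x5512E2
s_5 = Round(s_4, k_4) = 0xF7647A
s_6 = Round(s_5, k_5) = 0xB5A08D
s_7 = Round(s_6, k_6) = 0xEBC355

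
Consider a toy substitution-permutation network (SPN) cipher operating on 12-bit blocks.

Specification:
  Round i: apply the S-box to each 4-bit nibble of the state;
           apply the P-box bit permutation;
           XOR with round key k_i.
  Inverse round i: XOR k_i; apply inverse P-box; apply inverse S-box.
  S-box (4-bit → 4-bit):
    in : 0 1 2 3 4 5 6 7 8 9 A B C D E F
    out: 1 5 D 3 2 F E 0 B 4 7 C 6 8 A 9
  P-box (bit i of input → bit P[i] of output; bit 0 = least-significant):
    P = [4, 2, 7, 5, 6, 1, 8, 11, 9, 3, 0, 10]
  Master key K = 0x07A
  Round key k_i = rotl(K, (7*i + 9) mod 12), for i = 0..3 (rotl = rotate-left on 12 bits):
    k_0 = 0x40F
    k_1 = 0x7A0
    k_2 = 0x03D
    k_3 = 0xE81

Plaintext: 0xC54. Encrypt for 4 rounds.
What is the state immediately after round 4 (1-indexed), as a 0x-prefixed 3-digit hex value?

s_0 = plaintext = 0xC54
s_1 = Round(s_0, k_0) = 0xD40
s_2 = Round(s_1, k_1) = 0x3B2
s_3 = Round(s_2, k_2) = 0xB85
s_4 = Round(s_3, k_3) = 0x276

0x276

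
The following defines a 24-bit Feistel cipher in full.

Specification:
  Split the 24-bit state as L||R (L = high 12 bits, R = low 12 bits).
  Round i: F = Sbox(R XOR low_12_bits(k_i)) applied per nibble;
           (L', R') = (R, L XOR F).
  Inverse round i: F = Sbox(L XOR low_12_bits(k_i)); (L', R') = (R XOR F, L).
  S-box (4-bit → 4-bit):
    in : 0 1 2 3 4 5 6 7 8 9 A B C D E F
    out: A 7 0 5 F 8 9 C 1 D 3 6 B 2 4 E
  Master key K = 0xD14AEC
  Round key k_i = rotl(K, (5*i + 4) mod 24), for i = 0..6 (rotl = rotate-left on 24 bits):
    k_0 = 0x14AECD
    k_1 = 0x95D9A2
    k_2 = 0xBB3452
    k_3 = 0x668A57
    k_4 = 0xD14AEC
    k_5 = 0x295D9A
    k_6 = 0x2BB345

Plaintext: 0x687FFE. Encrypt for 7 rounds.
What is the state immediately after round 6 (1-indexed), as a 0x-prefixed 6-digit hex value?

s_0 = plaintext = 0x687FFE
s_1 = Round(s_0, k_0) = 0xFFE1D2
s_2 = Round(s_1, k_1) = 0x1D2E34
s_3 = Round(s_2, k_2) = 0xE3424B
s_4 = Round(s_3, k_3) = 0x24BF4F
s_5 = Round(s_4, k_4) = 0xF4FA7E
s_6 = Round(s_5, k_5) = 0xA7E300
s_7 = Round(s_6, k_6) = 0x300086

0xA7E300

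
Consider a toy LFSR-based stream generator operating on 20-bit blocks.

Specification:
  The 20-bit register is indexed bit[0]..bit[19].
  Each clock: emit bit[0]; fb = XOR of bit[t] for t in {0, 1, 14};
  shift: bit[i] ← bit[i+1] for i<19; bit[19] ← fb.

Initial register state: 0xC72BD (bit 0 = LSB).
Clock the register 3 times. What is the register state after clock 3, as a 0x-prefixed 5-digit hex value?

reg_0 = 0xC72BD
clock 1: out=1, reg = 0x6395E
clock 2: out=0, reg = 0xB1CAF
clock 3: out=1, reg = 0x58E57

0x58E57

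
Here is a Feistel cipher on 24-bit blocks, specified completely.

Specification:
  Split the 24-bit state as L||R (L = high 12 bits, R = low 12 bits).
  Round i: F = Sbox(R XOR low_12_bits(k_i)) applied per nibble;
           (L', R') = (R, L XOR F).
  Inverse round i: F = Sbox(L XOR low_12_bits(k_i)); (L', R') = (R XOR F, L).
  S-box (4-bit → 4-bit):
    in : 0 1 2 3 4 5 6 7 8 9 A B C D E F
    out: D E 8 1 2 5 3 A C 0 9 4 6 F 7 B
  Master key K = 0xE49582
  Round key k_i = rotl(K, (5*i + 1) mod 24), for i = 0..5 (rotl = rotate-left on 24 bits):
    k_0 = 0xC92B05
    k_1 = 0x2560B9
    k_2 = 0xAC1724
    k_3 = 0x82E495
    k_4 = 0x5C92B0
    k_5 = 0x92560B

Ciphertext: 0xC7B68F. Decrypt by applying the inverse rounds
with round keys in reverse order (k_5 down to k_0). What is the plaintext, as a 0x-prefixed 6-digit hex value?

s_0 = ciphertext = 0xC7B68F
s_1 = InvRound(s_0, k_5) = 0xF22C7B
s_2 = InvRound(s_1, k_4) = 0x373F22
s_3 = InvRound(s_2, k_3) = 0x551373
s_4 = InvRound(s_3, k_2) = 0xBD6551
s_5 = InvRound(s_4, k_1) = 0x16ABD6
s_6 = InvRound(s_5, k_0) = 0x2ED16A

0x2ED16A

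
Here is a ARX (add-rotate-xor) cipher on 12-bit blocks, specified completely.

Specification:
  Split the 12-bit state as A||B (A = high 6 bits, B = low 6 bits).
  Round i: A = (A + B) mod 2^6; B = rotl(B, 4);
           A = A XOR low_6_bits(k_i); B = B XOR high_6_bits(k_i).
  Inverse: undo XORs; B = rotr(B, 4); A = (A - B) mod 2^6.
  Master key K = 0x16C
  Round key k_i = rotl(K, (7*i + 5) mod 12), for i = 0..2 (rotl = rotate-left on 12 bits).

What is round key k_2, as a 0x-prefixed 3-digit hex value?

K = 0x16C
k_0 = rotl(K, (7*0+5) mod 12) = rotl(K, 5) = 0xD82
k_1 = rotl(K, (7*1+5) mod 12) = rotl(K, 0) = 0x16C
k_2 = rotl(K, (7*2+5) mod 12) = rotl(K, 7) = 0x60B

0x60B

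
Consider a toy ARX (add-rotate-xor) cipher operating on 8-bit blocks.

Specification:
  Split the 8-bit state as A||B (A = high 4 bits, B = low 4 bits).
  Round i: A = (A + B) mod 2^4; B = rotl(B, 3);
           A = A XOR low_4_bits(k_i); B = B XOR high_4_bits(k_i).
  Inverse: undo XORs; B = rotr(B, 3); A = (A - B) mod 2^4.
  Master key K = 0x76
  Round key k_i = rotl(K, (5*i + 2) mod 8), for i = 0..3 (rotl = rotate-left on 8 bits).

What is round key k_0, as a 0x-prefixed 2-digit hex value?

K = 0x76
k_0 = rotl(K, (5*0+2) mod 8) = rotl(K, 2) = 0xD9

0xD9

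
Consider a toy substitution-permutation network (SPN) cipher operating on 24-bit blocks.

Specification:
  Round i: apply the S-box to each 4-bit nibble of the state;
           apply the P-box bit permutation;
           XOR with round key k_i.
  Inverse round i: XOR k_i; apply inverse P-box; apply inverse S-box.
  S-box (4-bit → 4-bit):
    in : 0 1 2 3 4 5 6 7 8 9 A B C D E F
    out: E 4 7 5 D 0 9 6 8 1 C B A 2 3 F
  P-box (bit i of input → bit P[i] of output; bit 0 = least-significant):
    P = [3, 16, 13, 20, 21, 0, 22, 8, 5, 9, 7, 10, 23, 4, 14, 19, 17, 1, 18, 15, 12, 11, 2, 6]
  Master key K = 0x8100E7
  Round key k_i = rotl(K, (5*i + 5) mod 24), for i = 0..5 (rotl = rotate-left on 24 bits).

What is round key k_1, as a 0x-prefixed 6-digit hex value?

0x039E04

K = 0x8100E7
k_0 = rotl(K, (5*0+5) mod 24) = rotl(K, 5) = 0x201CF0
k_1 = rotl(K, (5*1+5) mod 24) = rotl(K, 10) = 0x039E04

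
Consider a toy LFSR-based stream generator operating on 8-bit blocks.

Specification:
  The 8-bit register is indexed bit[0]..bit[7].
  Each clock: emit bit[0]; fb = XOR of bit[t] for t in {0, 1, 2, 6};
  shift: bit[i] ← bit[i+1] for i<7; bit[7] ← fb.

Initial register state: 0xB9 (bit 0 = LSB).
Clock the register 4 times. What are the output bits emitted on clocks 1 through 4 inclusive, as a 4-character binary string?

1001

reg_0 = 0xB9
clock 1: out=1, reg = 0xDC
clock 2: out=0, reg = 0x6E
clock 3: out=0, reg = 0xB7
clock 4: out=1, reg = 0xDB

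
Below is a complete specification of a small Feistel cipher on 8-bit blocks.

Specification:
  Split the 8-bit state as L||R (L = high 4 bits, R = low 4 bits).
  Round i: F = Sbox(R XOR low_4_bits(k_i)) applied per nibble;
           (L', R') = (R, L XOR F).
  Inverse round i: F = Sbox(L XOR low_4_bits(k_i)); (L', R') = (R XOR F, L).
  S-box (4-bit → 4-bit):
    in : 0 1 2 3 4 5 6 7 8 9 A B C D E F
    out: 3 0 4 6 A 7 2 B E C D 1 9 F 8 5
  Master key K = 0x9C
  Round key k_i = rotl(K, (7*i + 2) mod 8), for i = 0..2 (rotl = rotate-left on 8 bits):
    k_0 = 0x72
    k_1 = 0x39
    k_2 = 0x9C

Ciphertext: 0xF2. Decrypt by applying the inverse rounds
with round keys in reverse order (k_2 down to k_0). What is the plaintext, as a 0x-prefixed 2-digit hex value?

s_0 = ciphertext = 0xF2
s_1 = InvRound(s_0, k_2) = 0x4F
s_2 = InvRound(s_1, k_1) = 0x04
s_3 = InvRound(s_2, k_0) = 0x00

0x00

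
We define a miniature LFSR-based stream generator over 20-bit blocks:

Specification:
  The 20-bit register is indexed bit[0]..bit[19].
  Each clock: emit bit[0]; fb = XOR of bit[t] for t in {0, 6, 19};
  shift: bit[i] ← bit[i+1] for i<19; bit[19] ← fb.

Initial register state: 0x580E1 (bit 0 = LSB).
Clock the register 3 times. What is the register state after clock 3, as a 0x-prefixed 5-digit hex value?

reg_0 = 0x580E1
clock 1: out=1, reg = 0x2C070
clock 2: out=0, reg = 0x96038
clock 3: out=0, reg = 0xCB01C

0xCB01C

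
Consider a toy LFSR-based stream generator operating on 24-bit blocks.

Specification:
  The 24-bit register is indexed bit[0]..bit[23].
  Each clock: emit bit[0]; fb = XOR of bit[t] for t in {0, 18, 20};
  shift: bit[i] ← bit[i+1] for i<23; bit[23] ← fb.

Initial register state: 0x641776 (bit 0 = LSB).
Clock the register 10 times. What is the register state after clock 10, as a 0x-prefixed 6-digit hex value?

reg_0 = 0x641776
clock 1: out=0, reg = 0xB20BBB
clock 2: out=1, reg = 0x5905DD
clock 3: out=1, reg = 0x2C82EE
clock 4: out=0, reg = 0x964177
clock 5: out=1, reg = 0xCB20BB
clock 6: out=1, reg = 0xE5905D
clock 7: out=1, reg = 0x72C82E
clock 8: out=0, reg = 0xB96417
clock 9: out=1, reg = 0x5CB20B
clock 10: out=1, reg = 0xAE5905

0xAE5905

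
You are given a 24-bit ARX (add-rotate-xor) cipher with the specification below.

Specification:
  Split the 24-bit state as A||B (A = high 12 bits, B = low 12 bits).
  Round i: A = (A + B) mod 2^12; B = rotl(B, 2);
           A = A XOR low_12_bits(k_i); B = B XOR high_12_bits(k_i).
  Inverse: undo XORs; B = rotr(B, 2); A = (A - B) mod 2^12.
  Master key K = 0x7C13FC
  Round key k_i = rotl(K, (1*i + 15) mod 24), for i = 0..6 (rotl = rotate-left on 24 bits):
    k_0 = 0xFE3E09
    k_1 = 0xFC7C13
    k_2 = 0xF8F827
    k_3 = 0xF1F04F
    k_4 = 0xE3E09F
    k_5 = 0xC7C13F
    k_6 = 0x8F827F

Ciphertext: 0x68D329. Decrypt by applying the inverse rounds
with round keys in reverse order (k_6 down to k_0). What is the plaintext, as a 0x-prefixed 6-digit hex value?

s_0 = ciphertext = 0x68D329
s_1 = InvRound(s_0, k_6) = 0xDFE6F4
s_2 = InvRound(s_1, k_5) = 0xA1F2A2
s_3 = InvRound(s_2, k_4) = 0x759327
s_4 = InvRound(s_3, k_3) = 0x40830E
s_5 = InvRound(s_4, k_2) = 0x50F720
s_6 = InvRound(s_5, k_1) = 0xAE3E39
s_7 = InvRound(s_6, k_0) = 0xC74876

0xC74876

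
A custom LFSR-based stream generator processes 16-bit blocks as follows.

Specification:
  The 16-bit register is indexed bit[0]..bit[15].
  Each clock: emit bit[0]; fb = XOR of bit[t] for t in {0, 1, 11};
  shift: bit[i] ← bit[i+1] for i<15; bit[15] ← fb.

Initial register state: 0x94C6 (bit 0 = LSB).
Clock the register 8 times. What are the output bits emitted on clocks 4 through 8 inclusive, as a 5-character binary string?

reg_0 = 0x94C6
clock 1: out=0, reg = 0xCA63
clock 2: out=1, reg = 0xE531
clock 3: out=1, reg = 0xF298
clock 4: out=0, reg = 0x794C
clock 5: out=0, reg = 0xBCA6
clock 6: out=0, reg = 0x5E53
clock 7: out=1, reg = 0xAF29
clock 8: out=1, reg = 0x5794

00011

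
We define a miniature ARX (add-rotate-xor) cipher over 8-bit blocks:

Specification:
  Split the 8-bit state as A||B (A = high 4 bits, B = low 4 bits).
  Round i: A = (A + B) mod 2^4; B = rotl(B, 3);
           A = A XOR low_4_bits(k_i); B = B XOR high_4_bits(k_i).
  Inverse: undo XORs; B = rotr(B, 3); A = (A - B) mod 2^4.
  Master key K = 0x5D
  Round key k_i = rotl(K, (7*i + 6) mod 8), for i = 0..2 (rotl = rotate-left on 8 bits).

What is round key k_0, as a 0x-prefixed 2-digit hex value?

0x57

K = 0x5D
k_0 = rotl(K, (7*0+6) mod 8) = rotl(K, 6) = 0x57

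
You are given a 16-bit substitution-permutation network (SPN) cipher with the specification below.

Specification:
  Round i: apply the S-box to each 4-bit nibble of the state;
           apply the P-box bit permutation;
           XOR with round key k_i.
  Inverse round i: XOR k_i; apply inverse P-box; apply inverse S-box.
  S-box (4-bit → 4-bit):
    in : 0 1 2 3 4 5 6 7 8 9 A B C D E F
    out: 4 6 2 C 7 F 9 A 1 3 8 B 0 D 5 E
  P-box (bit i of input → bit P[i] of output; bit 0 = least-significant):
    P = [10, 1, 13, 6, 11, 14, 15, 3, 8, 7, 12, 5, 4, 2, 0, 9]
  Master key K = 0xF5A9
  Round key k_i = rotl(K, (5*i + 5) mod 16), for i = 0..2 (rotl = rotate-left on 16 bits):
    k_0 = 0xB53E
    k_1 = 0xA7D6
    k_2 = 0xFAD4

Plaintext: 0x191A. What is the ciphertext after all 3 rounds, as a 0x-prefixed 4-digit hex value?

0x2CD0

s_0 = plaintext = 0x191A
s_1 = Round(s_0, k_0) = 0x74FB
s_2 = Round(s_1, k_1) = 0x7018
s_3 = Round(s_2, k_2) = 0x2CD0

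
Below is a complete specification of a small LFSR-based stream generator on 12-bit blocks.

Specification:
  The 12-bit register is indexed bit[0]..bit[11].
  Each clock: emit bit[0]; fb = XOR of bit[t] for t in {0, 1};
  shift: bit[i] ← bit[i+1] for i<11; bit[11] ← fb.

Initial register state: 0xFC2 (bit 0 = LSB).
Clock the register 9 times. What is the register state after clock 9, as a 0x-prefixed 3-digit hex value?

reg_0 = 0xFC2
clock 1: out=0, reg = 0xFE1
clock 2: out=1, reg = 0xFF0
clock 3: out=0, reg = 0x7F8
clock 4: out=0, reg = 0x3FC
clock 5: out=0, reg = 0x1FE
clock 6: out=0, reg = 0x8FF
clock 7: out=1, reg = 0x47F
clock 8: out=1, reg = 0x23F
clock 9: out=1, reg = 0x11F

0x11F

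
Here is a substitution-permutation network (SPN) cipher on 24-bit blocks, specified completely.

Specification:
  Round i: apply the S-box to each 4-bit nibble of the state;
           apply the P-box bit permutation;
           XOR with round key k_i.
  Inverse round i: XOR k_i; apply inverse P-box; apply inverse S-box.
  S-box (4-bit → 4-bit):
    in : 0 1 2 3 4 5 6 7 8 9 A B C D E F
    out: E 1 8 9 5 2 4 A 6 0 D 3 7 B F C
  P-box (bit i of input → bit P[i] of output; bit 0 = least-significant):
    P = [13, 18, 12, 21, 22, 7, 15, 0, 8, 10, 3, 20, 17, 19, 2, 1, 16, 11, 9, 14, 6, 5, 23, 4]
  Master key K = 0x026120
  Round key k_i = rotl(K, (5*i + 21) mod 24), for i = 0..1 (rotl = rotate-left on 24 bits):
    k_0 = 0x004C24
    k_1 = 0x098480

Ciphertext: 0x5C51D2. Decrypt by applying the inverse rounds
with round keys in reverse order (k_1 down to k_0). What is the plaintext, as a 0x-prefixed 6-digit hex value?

s_0 = ciphertext = 0x5C51D2
s_1 = InvRound(s_0, k_1) = 0x332D48
s_2 = InvRound(s_1, k_0) = 0xB34A93

0xB34A93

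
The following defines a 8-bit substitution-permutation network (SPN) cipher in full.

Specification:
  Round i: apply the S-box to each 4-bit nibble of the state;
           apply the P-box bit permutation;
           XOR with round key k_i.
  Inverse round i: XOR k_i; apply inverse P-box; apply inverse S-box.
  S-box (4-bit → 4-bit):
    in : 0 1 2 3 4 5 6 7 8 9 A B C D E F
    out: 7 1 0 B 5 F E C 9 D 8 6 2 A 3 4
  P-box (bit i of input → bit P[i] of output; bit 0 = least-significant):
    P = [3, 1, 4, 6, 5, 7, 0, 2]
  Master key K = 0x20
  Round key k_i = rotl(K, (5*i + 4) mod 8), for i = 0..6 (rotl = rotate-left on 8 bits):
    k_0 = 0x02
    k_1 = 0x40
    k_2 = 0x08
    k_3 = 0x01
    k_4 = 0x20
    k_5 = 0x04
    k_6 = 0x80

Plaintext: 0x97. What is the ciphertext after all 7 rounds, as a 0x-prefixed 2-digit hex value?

s_0 = plaintext = 0x97
s_1 = Round(s_0, k_0) = 0x77
s_2 = Round(s_1, k_1) = 0x15
s_3 = Round(s_2, k_2) = 0x72
s_4 = Round(s_3, k_3) = 0x04
s_5 = Round(s_4, k_4) = 0x99
s_6 = Round(s_5, k_5) = 0x79
s_7 = Round(s_6, k_6) = 0xDD

0xDD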